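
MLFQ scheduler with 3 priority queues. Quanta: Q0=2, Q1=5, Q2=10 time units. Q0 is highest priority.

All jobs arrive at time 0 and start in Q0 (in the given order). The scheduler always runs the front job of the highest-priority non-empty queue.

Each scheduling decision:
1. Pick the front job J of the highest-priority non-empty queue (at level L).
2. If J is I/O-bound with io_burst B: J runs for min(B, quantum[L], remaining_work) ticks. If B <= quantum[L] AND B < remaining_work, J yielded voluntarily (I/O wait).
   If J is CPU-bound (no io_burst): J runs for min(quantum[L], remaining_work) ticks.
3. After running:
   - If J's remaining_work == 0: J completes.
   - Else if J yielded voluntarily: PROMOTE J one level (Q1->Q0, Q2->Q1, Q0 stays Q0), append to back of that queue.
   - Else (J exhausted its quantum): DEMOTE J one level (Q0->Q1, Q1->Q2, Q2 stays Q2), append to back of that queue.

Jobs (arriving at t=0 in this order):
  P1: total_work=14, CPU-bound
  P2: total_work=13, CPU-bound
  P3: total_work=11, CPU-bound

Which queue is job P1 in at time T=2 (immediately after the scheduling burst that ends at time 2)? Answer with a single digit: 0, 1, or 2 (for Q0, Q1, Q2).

Answer: 1

Derivation:
t=0-2: P1@Q0 runs 2, rem=12, quantum used, demote→Q1. Q0=[P2,P3] Q1=[P1] Q2=[]
t=2-4: P2@Q0 runs 2, rem=11, quantum used, demote→Q1. Q0=[P3] Q1=[P1,P2] Q2=[]
t=4-6: P3@Q0 runs 2, rem=9, quantum used, demote→Q1. Q0=[] Q1=[P1,P2,P3] Q2=[]
t=6-11: P1@Q1 runs 5, rem=7, quantum used, demote→Q2. Q0=[] Q1=[P2,P3] Q2=[P1]
t=11-16: P2@Q1 runs 5, rem=6, quantum used, demote→Q2. Q0=[] Q1=[P3] Q2=[P1,P2]
t=16-21: P3@Q1 runs 5, rem=4, quantum used, demote→Q2. Q0=[] Q1=[] Q2=[P1,P2,P3]
t=21-28: P1@Q2 runs 7, rem=0, completes. Q0=[] Q1=[] Q2=[P2,P3]
t=28-34: P2@Q2 runs 6, rem=0, completes. Q0=[] Q1=[] Q2=[P3]
t=34-38: P3@Q2 runs 4, rem=0, completes. Q0=[] Q1=[] Q2=[]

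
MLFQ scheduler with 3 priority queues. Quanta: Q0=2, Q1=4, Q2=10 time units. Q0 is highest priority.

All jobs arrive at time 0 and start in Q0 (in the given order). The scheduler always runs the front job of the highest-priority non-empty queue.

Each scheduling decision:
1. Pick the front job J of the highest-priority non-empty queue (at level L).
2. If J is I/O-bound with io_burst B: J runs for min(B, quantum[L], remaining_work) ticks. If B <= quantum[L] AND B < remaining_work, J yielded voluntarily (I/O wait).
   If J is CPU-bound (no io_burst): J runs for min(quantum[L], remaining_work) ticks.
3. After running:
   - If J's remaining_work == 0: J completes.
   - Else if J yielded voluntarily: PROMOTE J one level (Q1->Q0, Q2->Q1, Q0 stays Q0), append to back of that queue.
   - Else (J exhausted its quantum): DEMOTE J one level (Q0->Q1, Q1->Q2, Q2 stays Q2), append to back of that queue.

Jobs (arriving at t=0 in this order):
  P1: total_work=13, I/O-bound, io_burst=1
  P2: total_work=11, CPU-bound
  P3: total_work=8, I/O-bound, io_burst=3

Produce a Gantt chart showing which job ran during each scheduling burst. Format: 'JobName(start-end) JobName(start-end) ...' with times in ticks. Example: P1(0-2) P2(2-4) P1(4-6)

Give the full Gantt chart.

Answer: P1(0-1) P2(1-3) P3(3-5) P1(5-6) P1(6-7) P1(7-8) P1(8-9) P1(9-10) P1(10-11) P1(11-12) P1(12-13) P1(13-14) P1(14-15) P1(15-16) P1(16-17) P2(17-21) P3(21-24) P3(24-26) P3(26-27) P2(27-32)

Derivation:
t=0-1: P1@Q0 runs 1, rem=12, I/O yield, promote→Q0. Q0=[P2,P3,P1] Q1=[] Q2=[]
t=1-3: P2@Q0 runs 2, rem=9, quantum used, demote→Q1. Q0=[P3,P1] Q1=[P2] Q2=[]
t=3-5: P3@Q0 runs 2, rem=6, quantum used, demote→Q1. Q0=[P1] Q1=[P2,P3] Q2=[]
t=5-6: P1@Q0 runs 1, rem=11, I/O yield, promote→Q0. Q0=[P1] Q1=[P2,P3] Q2=[]
t=6-7: P1@Q0 runs 1, rem=10, I/O yield, promote→Q0. Q0=[P1] Q1=[P2,P3] Q2=[]
t=7-8: P1@Q0 runs 1, rem=9, I/O yield, promote→Q0. Q0=[P1] Q1=[P2,P3] Q2=[]
t=8-9: P1@Q0 runs 1, rem=8, I/O yield, promote→Q0. Q0=[P1] Q1=[P2,P3] Q2=[]
t=9-10: P1@Q0 runs 1, rem=7, I/O yield, promote→Q0. Q0=[P1] Q1=[P2,P3] Q2=[]
t=10-11: P1@Q0 runs 1, rem=6, I/O yield, promote→Q0. Q0=[P1] Q1=[P2,P3] Q2=[]
t=11-12: P1@Q0 runs 1, rem=5, I/O yield, promote→Q0. Q0=[P1] Q1=[P2,P3] Q2=[]
t=12-13: P1@Q0 runs 1, rem=4, I/O yield, promote→Q0. Q0=[P1] Q1=[P2,P3] Q2=[]
t=13-14: P1@Q0 runs 1, rem=3, I/O yield, promote→Q0. Q0=[P1] Q1=[P2,P3] Q2=[]
t=14-15: P1@Q0 runs 1, rem=2, I/O yield, promote→Q0. Q0=[P1] Q1=[P2,P3] Q2=[]
t=15-16: P1@Q0 runs 1, rem=1, I/O yield, promote→Q0. Q0=[P1] Q1=[P2,P3] Q2=[]
t=16-17: P1@Q0 runs 1, rem=0, completes. Q0=[] Q1=[P2,P3] Q2=[]
t=17-21: P2@Q1 runs 4, rem=5, quantum used, demote→Q2. Q0=[] Q1=[P3] Q2=[P2]
t=21-24: P3@Q1 runs 3, rem=3, I/O yield, promote→Q0. Q0=[P3] Q1=[] Q2=[P2]
t=24-26: P3@Q0 runs 2, rem=1, quantum used, demote→Q1. Q0=[] Q1=[P3] Q2=[P2]
t=26-27: P3@Q1 runs 1, rem=0, completes. Q0=[] Q1=[] Q2=[P2]
t=27-32: P2@Q2 runs 5, rem=0, completes. Q0=[] Q1=[] Q2=[]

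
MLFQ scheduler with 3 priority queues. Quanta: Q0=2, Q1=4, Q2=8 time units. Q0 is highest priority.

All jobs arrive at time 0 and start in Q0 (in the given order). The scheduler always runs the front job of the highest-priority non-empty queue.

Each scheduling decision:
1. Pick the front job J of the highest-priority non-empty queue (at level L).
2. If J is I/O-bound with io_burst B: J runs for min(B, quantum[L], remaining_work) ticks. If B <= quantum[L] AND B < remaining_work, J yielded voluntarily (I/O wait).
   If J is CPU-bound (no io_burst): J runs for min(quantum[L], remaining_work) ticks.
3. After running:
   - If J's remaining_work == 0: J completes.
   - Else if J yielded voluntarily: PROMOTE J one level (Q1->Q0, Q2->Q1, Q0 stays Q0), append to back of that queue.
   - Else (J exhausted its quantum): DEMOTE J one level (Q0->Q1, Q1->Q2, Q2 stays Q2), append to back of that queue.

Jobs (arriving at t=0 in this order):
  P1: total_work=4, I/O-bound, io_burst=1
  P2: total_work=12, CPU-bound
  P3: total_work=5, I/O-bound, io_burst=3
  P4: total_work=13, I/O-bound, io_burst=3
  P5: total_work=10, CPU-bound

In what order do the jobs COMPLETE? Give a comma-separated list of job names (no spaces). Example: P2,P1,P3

t=0-1: P1@Q0 runs 1, rem=3, I/O yield, promote→Q0. Q0=[P2,P3,P4,P5,P1] Q1=[] Q2=[]
t=1-3: P2@Q0 runs 2, rem=10, quantum used, demote→Q1. Q0=[P3,P4,P5,P1] Q1=[P2] Q2=[]
t=3-5: P3@Q0 runs 2, rem=3, quantum used, demote→Q1. Q0=[P4,P5,P1] Q1=[P2,P3] Q2=[]
t=5-7: P4@Q0 runs 2, rem=11, quantum used, demote→Q1. Q0=[P5,P1] Q1=[P2,P3,P4] Q2=[]
t=7-9: P5@Q0 runs 2, rem=8, quantum used, demote→Q1. Q0=[P1] Q1=[P2,P3,P4,P5] Q2=[]
t=9-10: P1@Q0 runs 1, rem=2, I/O yield, promote→Q0. Q0=[P1] Q1=[P2,P3,P4,P5] Q2=[]
t=10-11: P1@Q0 runs 1, rem=1, I/O yield, promote→Q0. Q0=[P1] Q1=[P2,P3,P4,P5] Q2=[]
t=11-12: P1@Q0 runs 1, rem=0, completes. Q0=[] Q1=[P2,P3,P4,P5] Q2=[]
t=12-16: P2@Q1 runs 4, rem=6, quantum used, demote→Q2. Q0=[] Q1=[P3,P4,P5] Q2=[P2]
t=16-19: P3@Q1 runs 3, rem=0, completes. Q0=[] Q1=[P4,P5] Q2=[P2]
t=19-22: P4@Q1 runs 3, rem=8, I/O yield, promote→Q0. Q0=[P4] Q1=[P5] Q2=[P2]
t=22-24: P4@Q0 runs 2, rem=6, quantum used, demote→Q1. Q0=[] Q1=[P5,P4] Q2=[P2]
t=24-28: P5@Q1 runs 4, rem=4, quantum used, demote→Q2. Q0=[] Q1=[P4] Q2=[P2,P5]
t=28-31: P4@Q1 runs 3, rem=3, I/O yield, promote→Q0. Q0=[P4] Q1=[] Q2=[P2,P5]
t=31-33: P4@Q0 runs 2, rem=1, quantum used, demote→Q1. Q0=[] Q1=[P4] Q2=[P2,P5]
t=33-34: P4@Q1 runs 1, rem=0, completes. Q0=[] Q1=[] Q2=[P2,P5]
t=34-40: P2@Q2 runs 6, rem=0, completes. Q0=[] Q1=[] Q2=[P5]
t=40-44: P5@Q2 runs 4, rem=0, completes. Q0=[] Q1=[] Q2=[]

Answer: P1,P3,P4,P2,P5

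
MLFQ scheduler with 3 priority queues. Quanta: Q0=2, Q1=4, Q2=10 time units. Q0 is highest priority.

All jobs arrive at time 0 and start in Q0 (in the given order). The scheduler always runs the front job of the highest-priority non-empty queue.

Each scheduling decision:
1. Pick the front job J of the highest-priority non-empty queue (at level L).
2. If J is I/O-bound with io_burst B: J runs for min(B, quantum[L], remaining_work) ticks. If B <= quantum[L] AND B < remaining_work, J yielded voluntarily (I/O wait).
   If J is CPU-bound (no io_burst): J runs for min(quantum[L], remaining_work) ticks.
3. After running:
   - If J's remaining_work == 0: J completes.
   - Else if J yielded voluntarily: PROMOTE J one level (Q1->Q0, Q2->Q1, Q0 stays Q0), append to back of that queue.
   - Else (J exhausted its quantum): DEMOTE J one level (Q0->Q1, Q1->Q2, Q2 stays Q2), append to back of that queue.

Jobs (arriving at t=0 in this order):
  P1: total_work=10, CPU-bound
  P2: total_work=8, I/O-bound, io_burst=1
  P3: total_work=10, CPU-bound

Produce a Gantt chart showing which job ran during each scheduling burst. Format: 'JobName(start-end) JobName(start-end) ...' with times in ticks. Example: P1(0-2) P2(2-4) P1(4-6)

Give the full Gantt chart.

Answer: P1(0-2) P2(2-3) P3(3-5) P2(5-6) P2(6-7) P2(7-8) P2(8-9) P2(9-10) P2(10-11) P2(11-12) P1(12-16) P3(16-20) P1(20-24) P3(24-28)

Derivation:
t=0-2: P1@Q0 runs 2, rem=8, quantum used, demote→Q1. Q0=[P2,P3] Q1=[P1] Q2=[]
t=2-3: P2@Q0 runs 1, rem=7, I/O yield, promote→Q0. Q0=[P3,P2] Q1=[P1] Q2=[]
t=3-5: P3@Q0 runs 2, rem=8, quantum used, demote→Q1. Q0=[P2] Q1=[P1,P3] Q2=[]
t=5-6: P2@Q0 runs 1, rem=6, I/O yield, promote→Q0. Q0=[P2] Q1=[P1,P3] Q2=[]
t=6-7: P2@Q0 runs 1, rem=5, I/O yield, promote→Q0. Q0=[P2] Q1=[P1,P3] Q2=[]
t=7-8: P2@Q0 runs 1, rem=4, I/O yield, promote→Q0. Q0=[P2] Q1=[P1,P3] Q2=[]
t=8-9: P2@Q0 runs 1, rem=3, I/O yield, promote→Q0. Q0=[P2] Q1=[P1,P3] Q2=[]
t=9-10: P2@Q0 runs 1, rem=2, I/O yield, promote→Q0. Q0=[P2] Q1=[P1,P3] Q2=[]
t=10-11: P2@Q0 runs 1, rem=1, I/O yield, promote→Q0. Q0=[P2] Q1=[P1,P3] Q2=[]
t=11-12: P2@Q0 runs 1, rem=0, completes. Q0=[] Q1=[P1,P3] Q2=[]
t=12-16: P1@Q1 runs 4, rem=4, quantum used, demote→Q2. Q0=[] Q1=[P3] Q2=[P1]
t=16-20: P3@Q1 runs 4, rem=4, quantum used, demote→Q2. Q0=[] Q1=[] Q2=[P1,P3]
t=20-24: P1@Q2 runs 4, rem=0, completes. Q0=[] Q1=[] Q2=[P3]
t=24-28: P3@Q2 runs 4, rem=0, completes. Q0=[] Q1=[] Q2=[]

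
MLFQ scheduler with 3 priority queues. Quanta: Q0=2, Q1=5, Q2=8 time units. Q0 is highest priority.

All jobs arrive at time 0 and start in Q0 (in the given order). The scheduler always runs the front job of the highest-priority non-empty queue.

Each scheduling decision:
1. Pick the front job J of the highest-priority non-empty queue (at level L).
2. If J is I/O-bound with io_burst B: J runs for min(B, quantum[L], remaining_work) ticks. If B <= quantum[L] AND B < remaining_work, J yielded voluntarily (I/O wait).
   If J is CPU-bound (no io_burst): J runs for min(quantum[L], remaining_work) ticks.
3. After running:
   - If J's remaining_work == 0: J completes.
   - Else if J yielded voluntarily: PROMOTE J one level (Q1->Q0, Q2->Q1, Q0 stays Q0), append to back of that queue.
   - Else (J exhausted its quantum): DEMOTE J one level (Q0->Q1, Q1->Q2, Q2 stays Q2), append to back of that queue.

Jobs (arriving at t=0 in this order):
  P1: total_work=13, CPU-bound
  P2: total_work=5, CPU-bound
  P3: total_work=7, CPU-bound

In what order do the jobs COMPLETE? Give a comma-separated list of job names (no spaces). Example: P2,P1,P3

t=0-2: P1@Q0 runs 2, rem=11, quantum used, demote→Q1. Q0=[P2,P3] Q1=[P1] Q2=[]
t=2-4: P2@Q0 runs 2, rem=3, quantum used, demote→Q1. Q0=[P3] Q1=[P1,P2] Q2=[]
t=4-6: P3@Q0 runs 2, rem=5, quantum used, demote→Q1. Q0=[] Q1=[P1,P2,P3] Q2=[]
t=6-11: P1@Q1 runs 5, rem=6, quantum used, demote→Q2. Q0=[] Q1=[P2,P3] Q2=[P1]
t=11-14: P2@Q1 runs 3, rem=0, completes. Q0=[] Q1=[P3] Q2=[P1]
t=14-19: P3@Q1 runs 5, rem=0, completes. Q0=[] Q1=[] Q2=[P1]
t=19-25: P1@Q2 runs 6, rem=0, completes. Q0=[] Q1=[] Q2=[]

Answer: P2,P3,P1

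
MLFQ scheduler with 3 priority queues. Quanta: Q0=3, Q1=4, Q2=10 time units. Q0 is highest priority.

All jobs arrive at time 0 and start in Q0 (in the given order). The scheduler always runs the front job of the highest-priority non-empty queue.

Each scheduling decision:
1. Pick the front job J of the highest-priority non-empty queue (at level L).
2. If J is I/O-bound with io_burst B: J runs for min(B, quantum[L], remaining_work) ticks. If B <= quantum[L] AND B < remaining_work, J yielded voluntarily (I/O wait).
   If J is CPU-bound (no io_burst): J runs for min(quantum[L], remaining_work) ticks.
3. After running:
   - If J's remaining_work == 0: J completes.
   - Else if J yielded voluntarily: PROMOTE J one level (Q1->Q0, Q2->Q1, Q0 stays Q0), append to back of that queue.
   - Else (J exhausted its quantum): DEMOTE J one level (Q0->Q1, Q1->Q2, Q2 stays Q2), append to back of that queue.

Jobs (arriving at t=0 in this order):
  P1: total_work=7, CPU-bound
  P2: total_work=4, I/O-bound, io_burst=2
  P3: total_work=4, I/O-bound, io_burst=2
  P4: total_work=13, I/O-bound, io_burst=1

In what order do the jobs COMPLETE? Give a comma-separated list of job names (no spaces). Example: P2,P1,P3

Answer: P2,P3,P4,P1

Derivation:
t=0-3: P1@Q0 runs 3, rem=4, quantum used, demote→Q1. Q0=[P2,P3,P4] Q1=[P1] Q2=[]
t=3-5: P2@Q0 runs 2, rem=2, I/O yield, promote→Q0. Q0=[P3,P4,P2] Q1=[P1] Q2=[]
t=5-7: P3@Q0 runs 2, rem=2, I/O yield, promote→Q0. Q0=[P4,P2,P3] Q1=[P1] Q2=[]
t=7-8: P4@Q0 runs 1, rem=12, I/O yield, promote→Q0. Q0=[P2,P3,P4] Q1=[P1] Q2=[]
t=8-10: P2@Q0 runs 2, rem=0, completes. Q0=[P3,P4] Q1=[P1] Q2=[]
t=10-12: P3@Q0 runs 2, rem=0, completes. Q0=[P4] Q1=[P1] Q2=[]
t=12-13: P4@Q0 runs 1, rem=11, I/O yield, promote→Q0. Q0=[P4] Q1=[P1] Q2=[]
t=13-14: P4@Q0 runs 1, rem=10, I/O yield, promote→Q0. Q0=[P4] Q1=[P1] Q2=[]
t=14-15: P4@Q0 runs 1, rem=9, I/O yield, promote→Q0. Q0=[P4] Q1=[P1] Q2=[]
t=15-16: P4@Q0 runs 1, rem=8, I/O yield, promote→Q0. Q0=[P4] Q1=[P1] Q2=[]
t=16-17: P4@Q0 runs 1, rem=7, I/O yield, promote→Q0. Q0=[P4] Q1=[P1] Q2=[]
t=17-18: P4@Q0 runs 1, rem=6, I/O yield, promote→Q0. Q0=[P4] Q1=[P1] Q2=[]
t=18-19: P4@Q0 runs 1, rem=5, I/O yield, promote→Q0. Q0=[P4] Q1=[P1] Q2=[]
t=19-20: P4@Q0 runs 1, rem=4, I/O yield, promote→Q0. Q0=[P4] Q1=[P1] Q2=[]
t=20-21: P4@Q0 runs 1, rem=3, I/O yield, promote→Q0. Q0=[P4] Q1=[P1] Q2=[]
t=21-22: P4@Q0 runs 1, rem=2, I/O yield, promote→Q0. Q0=[P4] Q1=[P1] Q2=[]
t=22-23: P4@Q0 runs 1, rem=1, I/O yield, promote→Q0. Q0=[P4] Q1=[P1] Q2=[]
t=23-24: P4@Q0 runs 1, rem=0, completes. Q0=[] Q1=[P1] Q2=[]
t=24-28: P1@Q1 runs 4, rem=0, completes. Q0=[] Q1=[] Q2=[]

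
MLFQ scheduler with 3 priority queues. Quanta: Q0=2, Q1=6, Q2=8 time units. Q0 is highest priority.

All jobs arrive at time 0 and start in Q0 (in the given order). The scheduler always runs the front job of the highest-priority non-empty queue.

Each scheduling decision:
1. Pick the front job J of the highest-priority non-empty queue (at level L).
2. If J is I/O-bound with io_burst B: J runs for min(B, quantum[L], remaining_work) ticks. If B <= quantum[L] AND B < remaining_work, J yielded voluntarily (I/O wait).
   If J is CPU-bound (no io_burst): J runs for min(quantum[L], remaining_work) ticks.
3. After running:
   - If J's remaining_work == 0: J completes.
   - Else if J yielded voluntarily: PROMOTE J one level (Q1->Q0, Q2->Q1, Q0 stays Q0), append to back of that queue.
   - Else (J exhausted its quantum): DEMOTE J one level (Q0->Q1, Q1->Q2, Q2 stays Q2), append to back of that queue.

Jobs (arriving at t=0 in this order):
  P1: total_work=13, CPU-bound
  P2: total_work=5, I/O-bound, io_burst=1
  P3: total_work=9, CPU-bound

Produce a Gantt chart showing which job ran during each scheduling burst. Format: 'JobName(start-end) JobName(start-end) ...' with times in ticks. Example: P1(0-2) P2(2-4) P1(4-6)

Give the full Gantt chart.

t=0-2: P1@Q0 runs 2, rem=11, quantum used, demote→Q1. Q0=[P2,P3] Q1=[P1] Q2=[]
t=2-3: P2@Q0 runs 1, rem=4, I/O yield, promote→Q0. Q0=[P3,P2] Q1=[P1] Q2=[]
t=3-5: P3@Q0 runs 2, rem=7, quantum used, demote→Q1. Q0=[P2] Q1=[P1,P3] Q2=[]
t=5-6: P2@Q0 runs 1, rem=3, I/O yield, promote→Q0. Q0=[P2] Q1=[P1,P3] Q2=[]
t=6-7: P2@Q0 runs 1, rem=2, I/O yield, promote→Q0. Q0=[P2] Q1=[P1,P3] Q2=[]
t=7-8: P2@Q0 runs 1, rem=1, I/O yield, promote→Q0. Q0=[P2] Q1=[P1,P3] Q2=[]
t=8-9: P2@Q0 runs 1, rem=0, completes. Q0=[] Q1=[P1,P3] Q2=[]
t=9-15: P1@Q1 runs 6, rem=5, quantum used, demote→Q2. Q0=[] Q1=[P3] Q2=[P1]
t=15-21: P3@Q1 runs 6, rem=1, quantum used, demote→Q2. Q0=[] Q1=[] Q2=[P1,P3]
t=21-26: P1@Q2 runs 5, rem=0, completes. Q0=[] Q1=[] Q2=[P3]
t=26-27: P3@Q2 runs 1, rem=0, completes. Q0=[] Q1=[] Q2=[]

Answer: P1(0-2) P2(2-3) P3(3-5) P2(5-6) P2(6-7) P2(7-8) P2(8-9) P1(9-15) P3(15-21) P1(21-26) P3(26-27)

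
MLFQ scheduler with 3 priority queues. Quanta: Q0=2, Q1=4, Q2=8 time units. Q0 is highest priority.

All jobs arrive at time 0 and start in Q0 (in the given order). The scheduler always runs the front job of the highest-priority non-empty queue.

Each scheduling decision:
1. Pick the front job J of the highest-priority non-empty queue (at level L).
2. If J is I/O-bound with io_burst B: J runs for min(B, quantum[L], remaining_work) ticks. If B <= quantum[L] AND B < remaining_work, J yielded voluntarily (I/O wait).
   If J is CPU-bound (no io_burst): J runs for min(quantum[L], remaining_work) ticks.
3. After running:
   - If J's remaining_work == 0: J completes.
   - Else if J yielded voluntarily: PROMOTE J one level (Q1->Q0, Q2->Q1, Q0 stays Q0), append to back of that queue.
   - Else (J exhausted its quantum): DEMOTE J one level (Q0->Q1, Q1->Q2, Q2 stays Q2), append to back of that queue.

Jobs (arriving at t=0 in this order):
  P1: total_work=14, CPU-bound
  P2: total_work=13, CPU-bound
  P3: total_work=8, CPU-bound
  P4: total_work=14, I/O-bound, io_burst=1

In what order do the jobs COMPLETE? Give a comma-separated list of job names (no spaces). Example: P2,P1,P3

Answer: P4,P1,P2,P3

Derivation:
t=0-2: P1@Q0 runs 2, rem=12, quantum used, demote→Q1. Q0=[P2,P3,P4] Q1=[P1] Q2=[]
t=2-4: P2@Q0 runs 2, rem=11, quantum used, demote→Q1. Q0=[P3,P4] Q1=[P1,P2] Q2=[]
t=4-6: P3@Q0 runs 2, rem=6, quantum used, demote→Q1. Q0=[P4] Q1=[P1,P2,P3] Q2=[]
t=6-7: P4@Q0 runs 1, rem=13, I/O yield, promote→Q0. Q0=[P4] Q1=[P1,P2,P3] Q2=[]
t=7-8: P4@Q0 runs 1, rem=12, I/O yield, promote→Q0. Q0=[P4] Q1=[P1,P2,P3] Q2=[]
t=8-9: P4@Q0 runs 1, rem=11, I/O yield, promote→Q0. Q0=[P4] Q1=[P1,P2,P3] Q2=[]
t=9-10: P4@Q0 runs 1, rem=10, I/O yield, promote→Q0. Q0=[P4] Q1=[P1,P2,P3] Q2=[]
t=10-11: P4@Q0 runs 1, rem=9, I/O yield, promote→Q0. Q0=[P4] Q1=[P1,P2,P3] Q2=[]
t=11-12: P4@Q0 runs 1, rem=8, I/O yield, promote→Q0. Q0=[P4] Q1=[P1,P2,P3] Q2=[]
t=12-13: P4@Q0 runs 1, rem=7, I/O yield, promote→Q0. Q0=[P4] Q1=[P1,P2,P3] Q2=[]
t=13-14: P4@Q0 runs 1, rem=6, I/O yield, promote→Q0. Q0=[P4] Q1=[P1,P2,P3] Q2=[]
t=14-15: P4@Q0 runs 1, rem=5, I/O yield, promote→Q0. Q0=[P4] Q1=[P1,P2,P3] Q2=[]
t=15-16: P4@Q0 runs 1, rem=4, I/O yield, promote→Q0. Q0=[P4] Q1=[P1,P2,P3] Q2=[]
t=16-17: P4@Q0 runs 1, rem=3, I/O yield, promote→Q0. Q0=[P4] Q1=[P1,P2,P3] Q2=[]
t=17-18: P4@Q0 runs 1, rem=2, I/O yield, promote→Q0. Q0=[P4] Q1=[P1,P2,P3] Q2=[]
t=18-19: P4@Q0 runs 1, rem=1, I/O yield, promote→Q0. Q0=[P4] Q1=[P1,P2,P3] Q2=[]
t=19-20: P4@Q0 runs 1, rem=0, completes. Q0=[] Q1=[P1,P2,P3] Q2=[]
t=20-24: P1@Q1 runs 4, rem=8, quantum used, demote→Q2. Q0=[] Q1=[P2,P3] Q2=[P1]
t=24-28: P2@Q1 runs 4, rem=7, quantum used, demote→Q2. Q0=[] Q1=[P3] Q2=[P1,P2]
t=28-32: P3@Q1 runs 4, rem=2, quantum used, demote→Q2. Q0=[] Q1=[] Q2=[P1,P2,P3]
t=32-40: P1@Q2 runs 8, rem=0, completes. Q0=[] Q1=[] Q2=[P2,P3]
t=40-47: P2@Q2 runs 7, rem=0, completes. Q0=[] Q1=[] Q2=[P3]
t=47-49: P3@Q2 runs 2, rem=0, completes. Q0=[] Q1=[] Q2=[]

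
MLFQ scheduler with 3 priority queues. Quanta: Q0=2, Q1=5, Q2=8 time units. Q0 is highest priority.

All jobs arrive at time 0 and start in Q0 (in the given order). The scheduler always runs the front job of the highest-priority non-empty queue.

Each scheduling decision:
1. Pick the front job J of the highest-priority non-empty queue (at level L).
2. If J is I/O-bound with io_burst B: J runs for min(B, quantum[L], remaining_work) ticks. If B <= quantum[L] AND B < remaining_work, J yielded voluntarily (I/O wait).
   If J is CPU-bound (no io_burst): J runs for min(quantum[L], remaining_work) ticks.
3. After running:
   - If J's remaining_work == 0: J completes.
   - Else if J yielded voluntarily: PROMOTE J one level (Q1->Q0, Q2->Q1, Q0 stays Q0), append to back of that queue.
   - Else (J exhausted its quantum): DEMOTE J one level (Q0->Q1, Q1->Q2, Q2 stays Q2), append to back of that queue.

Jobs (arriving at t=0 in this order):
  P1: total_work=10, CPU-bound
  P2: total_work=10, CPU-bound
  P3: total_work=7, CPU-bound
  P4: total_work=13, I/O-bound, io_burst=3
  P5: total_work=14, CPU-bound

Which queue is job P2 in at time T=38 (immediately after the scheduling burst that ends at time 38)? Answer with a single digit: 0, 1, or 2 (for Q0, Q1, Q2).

Answer: 2

Derivation:
t=0-2: P1@Q0 runs 2, rem=8, quantum used, demote→Q1. Q0=[P2,P3,P4,P5] Q1=[P1] Q2=[]
t=2-4: P2@Q0 runs 2, rem=8, quantum used, demote→Q1. Q0=[P3,P4,P5] Q1=[P1,P2] Q2=[]
t=4-6: P3@Q0 runs 2, rem=5, quantum used, demote→Q1. Q0=[P4,P5] Q1=[P1,P2,P3] Q2=[]
t=6-8: P4@Q0 runs 2, rem=11, quantum used, demote→Q1. Q0=[P5] Q1=[P1,P2,P3,P4] Q2=[]
t=8-10: P5@Q0 runs 2, rem=12, quantum used, demote→Q1. Q0=[] Q1=[P1,P2,P3,P4,P5] Q2=[]
t=10-15: P1@Q1 runs 5, rem=3, quantum used, demote→Q2. Q0=[] Q1=[P2,P3,P4,P5] Q2=[P1]
t=15-20: P2@Q1 runs 5, rem=3, quantum used, demote→Q2. Q0=[] Q1=[P3,P4,P5] Q2=[P1,P2]
t=20-25: P3@Q1 runs 5, rem=0, completes. Q0=[] Q1=[P4,P5] Q2=[P1,P2]
t=25-28: P4@Q1 runs 3, rem=8, I/O yield, promote→Q0. Q0=[P4] Q1=[P5] Q2=[P1,P2]
t=28-30: P4@Q0 runs 2, rem=6, quantum used, demote→Q1. Q0=[] Q1=[P5,P4] Q2=[P1,P2]
t=30-35: P5@Q1 runs 5, rem=7, quantum used, demote→Q2. Q0=[] Q1=[P4] Q2=[P1,P2,P5]
t=35-38: P4@Q1 runs 3, rem=3, I/O yield, promote→Q0. Q0=[P4] Q1=[] Q2=[P1,P2,P5]
t=38-40: P4@Q0 runs 2, rem=1, quantum used, demote→Q1. Q0=[] Q1=[P4] Q2=[P1,P2,P5]
t=40-41: P4@Q1 runs 1, rem=0, completes. Q0=[] Q1=[] Q2=[P1,P2,P5]
t=41-44: P1@Q2 runs 3, rem=0, completes. Q0=[] Q1=[] Q2=[P2,P5]
t=44-47: P2@Q2 runs 3, rem=0, completes. Q0=[] Q1=[] Q2=[P5]
t=47-54: P5@Q2 runs 7, rem=0, completes. Q0=[] Q1=[] Q2=[]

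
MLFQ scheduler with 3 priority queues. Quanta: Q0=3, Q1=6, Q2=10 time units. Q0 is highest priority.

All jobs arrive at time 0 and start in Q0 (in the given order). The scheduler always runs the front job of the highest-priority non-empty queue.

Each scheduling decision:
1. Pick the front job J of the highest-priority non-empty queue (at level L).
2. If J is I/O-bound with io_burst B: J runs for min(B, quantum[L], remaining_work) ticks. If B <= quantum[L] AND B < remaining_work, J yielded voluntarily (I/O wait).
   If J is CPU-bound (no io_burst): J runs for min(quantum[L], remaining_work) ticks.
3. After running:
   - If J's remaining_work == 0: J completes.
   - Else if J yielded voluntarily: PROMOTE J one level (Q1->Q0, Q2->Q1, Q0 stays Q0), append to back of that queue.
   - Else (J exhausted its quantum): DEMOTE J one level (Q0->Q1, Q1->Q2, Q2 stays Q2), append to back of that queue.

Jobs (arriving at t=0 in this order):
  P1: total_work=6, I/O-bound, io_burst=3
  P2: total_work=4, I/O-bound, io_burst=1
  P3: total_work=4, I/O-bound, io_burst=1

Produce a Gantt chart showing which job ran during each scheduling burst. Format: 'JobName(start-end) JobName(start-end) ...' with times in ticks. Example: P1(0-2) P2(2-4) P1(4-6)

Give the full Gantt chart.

Answer: P1(0-3) P2(3-4) P3(4-5) P1(5-8) P2(8-9) P3(9-10) P2(10-11) P3(11-12) P2(12-13) P3(13-14)

Derivation:
t=0-3: P1@Q0 runs 3, rem=3, I/O yield, promote→Q0. Q0=[P2,P3,P1] Q1=[] Q2=[]
t=3-4: P2@Q0 runs 1, rem=3, I/O yield, promote→Q0. Q0=[P3,P1,P2] Q1=[] Q2=[]
t=4-5: P3@Q0 runs 1, rem=3, I/O yield, promote→Q0. Q0=[P1,P2,P3] Q1=[] Q2=[]
t=5-8: P1@Q0 runs 3, rem=0, completes. Q0=[P2,P3] Q1=[] Q2=[]
t=8-9: P2@Q0 runs 1, rem=2, I/O yield, promote→Q0. Q0=[P3,P2] Q1=[] Q2=[]
t=9-10: P3@Q0 runs 1, rem=2, I/O yield, promote→Q0. Q0=[P2,P3] Q1=[] Q2=[]
t=10-11: P2@Q0 runs 1, rem=1, I/O yield, promote→Q0. Q0=[P3,P2] Q1=[] Q2=[]
t=11-12: P3@Q0 runs 1, rem=1, I/O yield, promote→Q0. Q0=[P2,P3] Q1=[] Q2=[]
t=12-13: P2@Q0 runs 1, rem=0, completes. Q0=[P3] Q1=[] Q2=[]
t=13-14: P3@Q0 runs 1, rem=0, completes. Q0=[] Q1=[] Q2=[]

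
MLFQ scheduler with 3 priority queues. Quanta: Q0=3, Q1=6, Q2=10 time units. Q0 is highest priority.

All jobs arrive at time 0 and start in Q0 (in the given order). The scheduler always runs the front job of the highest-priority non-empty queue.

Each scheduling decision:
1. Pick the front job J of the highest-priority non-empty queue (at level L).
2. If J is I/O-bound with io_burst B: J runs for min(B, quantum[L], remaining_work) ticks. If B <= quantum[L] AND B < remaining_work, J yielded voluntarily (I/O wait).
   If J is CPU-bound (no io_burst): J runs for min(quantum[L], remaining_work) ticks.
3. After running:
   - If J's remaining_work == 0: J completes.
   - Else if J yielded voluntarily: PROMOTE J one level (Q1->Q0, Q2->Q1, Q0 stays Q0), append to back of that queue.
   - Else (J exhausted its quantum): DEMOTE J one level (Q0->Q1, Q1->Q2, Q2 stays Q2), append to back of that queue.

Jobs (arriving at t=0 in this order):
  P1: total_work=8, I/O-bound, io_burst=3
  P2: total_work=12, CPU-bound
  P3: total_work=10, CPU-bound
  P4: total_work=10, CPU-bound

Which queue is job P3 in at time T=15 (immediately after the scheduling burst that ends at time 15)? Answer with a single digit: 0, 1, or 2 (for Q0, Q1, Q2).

t=0-3: P1@Q0 runs 3, rem=5, I/O yield, promote→Q0. Q0=[P2,P3,P4,P1] Q1=[] Q2=[]
t=3-6: P2@Q0 runs 3, rem=9, quantum used, demote→Q1. Q0=[P3,P4,P1] Q1=[P2] Q2=[]
t=6-9: P3@Q0 runs 3, rem=7, quantum used, demote→Q1. Q0=[P4,P1] Q1=[P2,P3] Q2=[]
t=9-12: P4@Q0 runs 3, rem=7, quantum used, demote→Q1. Q0=[P1] Q1=[P2,P3,P4] Q2=[]
t=12-15: P1@Q0 runs 3, rem=2, I/O yield, promote→Q0. Q0=[P1] Q1=[P2,P3,P4] Q2=[]
t=15-17: P1@Q0 runs 2, rem=0, completes. Q0=[] Q1=[P2,P3,P4] Q2=[]
t=17-23: P2@Q1 runs 6, rem=3, quantum used, demote→Q2. Q0=[] Q1=[P3,P4] Q2=[P2]
t=23-29: P3@Q1 runs 6, rem=1, quantum used, demote→Q2. Q0=[] Q1=[P4] Q2=[P2,P3]
t=29-35: P4@Q1 runs 6, rem=1, quantum used, demote→Q2. Q0=[] Q1=[] Q2=[P2,P3,P4]
t=35-38: P2@Q2 runs 3, rem=0, completes. Q0=[] Q1=[] Q2=[P3,P4]
t=38-39: P3@Q2 runs 1, rem=0, completes. Q0=[] Q1=[] Q2=[P4]
t=39-40: P4@Q2 runs 1, rem=0, completes. Q0=[] Q1=[] Q2=[]

Answer: 1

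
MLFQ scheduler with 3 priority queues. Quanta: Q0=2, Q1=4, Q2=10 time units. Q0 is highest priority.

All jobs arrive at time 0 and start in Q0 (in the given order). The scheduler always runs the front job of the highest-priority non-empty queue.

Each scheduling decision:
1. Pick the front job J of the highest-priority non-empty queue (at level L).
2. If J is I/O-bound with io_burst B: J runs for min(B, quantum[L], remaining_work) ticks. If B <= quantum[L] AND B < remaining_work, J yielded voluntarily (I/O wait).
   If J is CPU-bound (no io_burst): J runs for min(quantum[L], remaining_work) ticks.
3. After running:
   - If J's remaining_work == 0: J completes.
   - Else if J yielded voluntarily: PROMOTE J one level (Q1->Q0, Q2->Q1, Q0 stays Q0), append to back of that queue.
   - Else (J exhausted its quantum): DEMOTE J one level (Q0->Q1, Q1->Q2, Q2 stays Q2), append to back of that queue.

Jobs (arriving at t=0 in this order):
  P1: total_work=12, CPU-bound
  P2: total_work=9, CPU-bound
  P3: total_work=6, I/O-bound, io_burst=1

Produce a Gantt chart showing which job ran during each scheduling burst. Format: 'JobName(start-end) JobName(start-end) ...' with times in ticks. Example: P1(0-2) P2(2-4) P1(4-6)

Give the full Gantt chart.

t=0-2: P1@Q0 runs 2, rem=10, quantum used, demote→Q1. Q0=[P2,P3] Q1=[P1] Q2=[]
t=2-4: P2@Q0 runs 2, rem=7, quantum used, demote→Q1. Q0=[P3] Q1=[P1,P2] Q2=[]
t=4-5: P3@Q0 runs 1, rem=5, I/O yield, promote→Q0. Q0=[P3] Q1=[P1,P2] Q2=[]
t=5-6: P3@Q0 runs 1, rem=4, I/O yield, promote→Q0. Q0=[P3] Q1=[P1,P2] Q2=[]
t=6-7: P3@Q0 runs 1, rem=3, I/O yield, promote→Q0. Q0=[P3] Q1=[P1,P2] Q2=[]
t=7-8: P3@Q0 runs 1, rem=2, I/O yield, promote→Q0. Q0=[P3] Q1=[P1,P2] Q2=[]
t=8-9: P3@Q0 runs 1, rem=1, I/O yield, promote→Q0. Q0=[P3] Q1=[P1,P2] Q2=[]
t=9-10: P3@Q0 runs 1, rem=0, completes. Q0=[] Q1=[P1,P2] Q2=[]
t=10-14: P1@Q1 runs 4, rem=6, quantum used, demote→Q2. Q0=[] Q1=[P2] Q2=[P1]
t=14-18: P2@Q1 runs 4, rem=3, quantum used, demote→Q2. Q0=[] Q1=[] Q2=[P1,P2]
t=18-24: P1@Q2 runs 6, rem=0, completes. Q0=[] Q1=[] Q2=[P2]
t=24-27: P2@Q2 runs 3, rem=0, completes. Q0=[] Q1=[] Q2=[]

Answer: P1(0-2) P2(2-4) P3(4-5) P3(5-6) P3(6-7) P3(7-8) P3(8-9) P3(9-10) P1(10-14) P2(14-18) P1(18-24) P2(24-27)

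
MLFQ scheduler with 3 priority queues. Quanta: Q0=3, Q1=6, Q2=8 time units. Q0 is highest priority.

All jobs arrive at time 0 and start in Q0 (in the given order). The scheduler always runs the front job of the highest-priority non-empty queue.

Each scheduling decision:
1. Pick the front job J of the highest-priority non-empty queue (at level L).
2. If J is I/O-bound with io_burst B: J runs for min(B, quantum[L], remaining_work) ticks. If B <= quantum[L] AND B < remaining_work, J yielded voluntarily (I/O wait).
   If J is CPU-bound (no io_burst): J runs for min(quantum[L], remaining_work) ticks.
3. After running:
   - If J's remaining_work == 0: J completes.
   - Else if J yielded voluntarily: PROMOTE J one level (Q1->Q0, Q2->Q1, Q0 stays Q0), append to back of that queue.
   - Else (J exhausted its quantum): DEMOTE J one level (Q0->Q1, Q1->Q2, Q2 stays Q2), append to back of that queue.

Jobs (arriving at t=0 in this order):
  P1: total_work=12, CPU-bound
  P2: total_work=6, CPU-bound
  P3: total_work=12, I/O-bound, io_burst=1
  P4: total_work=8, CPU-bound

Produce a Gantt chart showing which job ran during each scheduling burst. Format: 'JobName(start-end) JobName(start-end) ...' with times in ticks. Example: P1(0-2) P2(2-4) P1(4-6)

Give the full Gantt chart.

t=0-3: P1@Q0 runs 3, rem=9, quantum used, demote→Q1. Q0=[P2,P3,P4] Q1=[P1] Q2=[]
t=3-6: P2@Q0 runs 3, rem=3, quantum used, demote→Q1. Q0=[P3,P4] Q1=[P1,P2] Q2=[]
t=6-7: P3@Q0 runs 1, rem=11, I/O yield, promote→Q0. Q0=[P4,P3] Q1=[P1,P2] Q2=[]
t=7-10: P4@Q0 runs 3, rem=5, quantum used, demote→Q1. Q0=[P3] Q1=[P1,P2,P4] Q2=[]
t=10-11: P3@Q0 runs 1, rem=10, I/O yield, promote→Q0. Q0=[P3] Q1=[P1,P2,P4] Q2=[]
t=11-12: P3@Q0 runs 1, rem=9, I/O yield, promote→Q0. Q0=[P3] Q1=[P1,P2,P4] Q2=[]
t=12-13: P3@Q0 runs 1, rem=8, I/O yield, promote→Q0. Q0=[P3] Q1=[P1,P2,P4] Q2=[]
t=13-14: P3@Q0 runs 1, rem=7, I/O yield, promote→Q0. Q0=[P3] Q1=[P1,P2,P4] Q2=[]
t=14-15: P3@Q0 runs 1, rem=6, I/O yield, promote→Q0. Q0=[P3] Q1=[P1,P2,P4] Q2=[]
t=15-16: P3@Q0 runs 1, rem=5, I/O yield, promote→Q0. Q0=[P3] Q1=[P1,P2,P4] Q2=[]
t=16-17: P3@Q0 runs 1, rem=4, I/O yield, promote→Q0. Q0=[P3] Q1=[P1,P2,P4] Q2=[]
t=17-18: P3@Q0 runs 1, rem=3, I/O yield, promote→Q0. Q0=[P3] Q1=[P1,P2,P4] Q2=[]
t=18-19: P3@Q0 runs 1, rem=2, I/O yield, promote→Q0. Q0=[P3] Q1=[P1,P2,P4] Q2=[]
t=19-20: P3@Q0 runs 1, rem=1, I/O yield, promote→Q0. Q0=[P3] Q1=[P1,P2,P4] Q2=[]
t=20-21: P3@Q0 runs 1, rem=0, completes. Q0=[] Q1=[P1,P2,P4] Q2=[]
t=21-27: P1@Q1 runs 6, rem=3, quantum used, demote→Q2. Q0=[] Q1=[P2,P4] Q2=[P1]
t=27-30: P2@Q1 runs 3, rem=0, completes. Q0=[] Q1=[P4] Q2=[P1]
t=30-35: P4@Q1 runs 5, rem=0, completes. Q0=[] Q1=[] Q2=[P1]
t=35-38: P1@Q2 runs 3, rem=0, completes. Q0=[] Q1=[] Q2=[]

Answer: P1(0-3) P2(3-6) P3(6-7) P4(7-10) P3(10-11) P3(11-12) P3(12-13) P3(13-14) P3(14-15) P3(15-16) P3(16-17) P3(17-18) P3(18-19) P3(19-20) P3(20-21) P1(21-27) P2(27-30) P4(30-35) P1(35-38)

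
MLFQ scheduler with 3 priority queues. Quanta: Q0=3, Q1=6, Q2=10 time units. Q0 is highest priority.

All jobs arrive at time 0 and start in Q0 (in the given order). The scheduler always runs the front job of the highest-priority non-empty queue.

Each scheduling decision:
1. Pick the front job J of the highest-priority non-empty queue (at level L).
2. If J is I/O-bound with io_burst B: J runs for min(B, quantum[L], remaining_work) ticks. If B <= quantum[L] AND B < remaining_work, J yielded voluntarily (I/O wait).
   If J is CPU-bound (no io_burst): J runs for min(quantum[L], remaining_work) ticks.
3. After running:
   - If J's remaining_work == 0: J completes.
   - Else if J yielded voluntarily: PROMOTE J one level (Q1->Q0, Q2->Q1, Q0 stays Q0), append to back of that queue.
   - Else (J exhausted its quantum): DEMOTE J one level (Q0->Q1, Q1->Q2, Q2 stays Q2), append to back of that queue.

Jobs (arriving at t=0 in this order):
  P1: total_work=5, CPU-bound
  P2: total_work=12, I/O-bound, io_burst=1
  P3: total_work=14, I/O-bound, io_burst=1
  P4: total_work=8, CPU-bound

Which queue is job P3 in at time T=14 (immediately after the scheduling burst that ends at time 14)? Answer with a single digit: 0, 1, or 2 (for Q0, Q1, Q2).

Answer: 0

Derivation:
t=0-3: P1@Q0 runs 3, rem=2, quantum used, demote→Q1. Q0=[P2,P3,P4] Q1=[P1] Q2=[]
t=3-4: P2@Q0 runs 1, rem=11, I/O yield, promote→Q0. Q0=[P3,P4,P2] Q1=[P1] Q2=[]
t=4-5: P3@Q0 runs 1, rem=13, I/O yield, promote→Q0. Q0=[P4,P2,P3] Q1=[P1] Q2=[]
t=5-8: P4@Q0 runs 3, rem=5, quantum used, demote→Q1. Q0=[P2,P3] Q1=[P1,P4] Q2=[]
t=8-9: P2@Q0 runs 1, rem=10, I/O yield, promote→Q0. Q0=[P3,P2] Q1=[P1,P4] Q2=[]
t=9-10: P3@Q0 runs 1, rem=12, I/O yield, promote→Q0. Q0=[P2,P3] Q1=[P1,P4] Q2=[]
t=10-11: P2@Q0 runs 1, rem=9, I/O yield, promote→Q0. Q0=[P3,P2] Q1=[P1,P4] Q2=[]
t=11-12: P3@Q0 runs 1, rem=11, I/O yield, promote→Q0. Q0=[P2,P3] Q1=[P1,P4] Q2=[]
t=12-13: P2@Q0 runs 1, rem=8, I/O yield, promote→Q0. Q0=[P3,P2] Q1=[P1,P4] Q2=[]
t=13-14: P3@Q0 runs 1, rem=10, I/O yield, promote→Q0. Q0=[P2,P3] Q1=[P1,P4] Q2=[]
t=14-15: P2@Q0 runs 1, rem=7, I/O yield, promote→Q0. Q0=[P3,P2] Q1=[P1,P4] Q2=[]
t=15-16: P3@Q0 runs 1, rem=9, I/O yield, promote→Q0. Q0=[P2,P3] Q1=[P1,P4] Q2=[]
t=16-17: P2@Q0 runs 1, rem=6, I/O yield, promote→Q0. Q0=[P3,P2] Q1=[P1,P4] Q2=[]
t=17-18: P3@Q0 runs 1, rem=8, I/O yield, promote→Q0. Q0=[P2,P3] Q1=[P1,P4] Q2=[]
t=18-19: P2@Q0 runs 1, rem=5, I/O yield, promote→Q0. Q0=[P3,P2] Q1=[P1,P4] Q2=[]
t=19-20: P3@Q0 runs 1, rem=7, I/O yield, promote→Q0. Q0=[P2,P3] Q1=[P1,P4] Q2=[]
t=20-21: P2@Q0 runs 1, rem=4, I/O yield, promote→Q0. Q0=[P3,P2] Q1=[P1,P4] Q2=[]
t=21-22: P3@Q0 runs 1, rem=6, I/O yield, promote→Q0. Q0=[P2,P3] Q1=[P1,P4] Q2=[]
t=22-23: P2@Q0 runs 1, rem=3, I/O yield, promote→Q0. Q0=[P3,P2] Q1=[P1,P4] Q2=[]
t=23-24: P3@Q0 runs 1, rem=5, I/O yield, promote→Q0. Q0=[P2,P3] Q1=[P1,P4] Q2=[]
t=24-25: P2@Q0 runs 1, rem=2, I/O yield, promote→Q0. Q0=[P3,P2] Q1=[P1,P4] Q2=[]
t=25-26: P3@Q0 runs 1, rem=4, I/O yield, promote→Q0. Q0=[P2,P3] Q1=[P1,P4] Q2=[]
t=26-27: P2@Q0 runs 1, rem=1, I/O yield, promote→Q0. Q0=[P3,P2] Q1=[P1,P4] Q2=[]
t=27-28: P3@Q0 runs 1, rem=3, I/O yield, promote→Q0. Q0=[P2,P3] Q1=[P1,P4] Q2=[]
t=28-29: P2@Q0 runs 1, rem=0, completes. Q0=[P3] Q1=[P1,P4] Q2=[]
t=29-30: P3@Q0 runs 1, rem=2, I/O yield, promote→Q0. Q0=[P3] Q1=[P1,P4] Q2=[]
t=30-31: P3@Q0 runs 1, rem=1, I/O yield, promote→Q0. Q0=[P3] Q1=[P1,P4] Q2=[]
t=31-32: P3@Q0 runs 1, rem=0, completes. Q0=[] Q1=[P1,P4] Q2=[]
t=32-34: P1@Q1 runs 2, rem=0, completes. Q0=[] Q1=[P4] Q2=[]
t=34-39: P4@Q1 runs 5, rem=0, completes. Q0=[] Q1=[] Q2=[]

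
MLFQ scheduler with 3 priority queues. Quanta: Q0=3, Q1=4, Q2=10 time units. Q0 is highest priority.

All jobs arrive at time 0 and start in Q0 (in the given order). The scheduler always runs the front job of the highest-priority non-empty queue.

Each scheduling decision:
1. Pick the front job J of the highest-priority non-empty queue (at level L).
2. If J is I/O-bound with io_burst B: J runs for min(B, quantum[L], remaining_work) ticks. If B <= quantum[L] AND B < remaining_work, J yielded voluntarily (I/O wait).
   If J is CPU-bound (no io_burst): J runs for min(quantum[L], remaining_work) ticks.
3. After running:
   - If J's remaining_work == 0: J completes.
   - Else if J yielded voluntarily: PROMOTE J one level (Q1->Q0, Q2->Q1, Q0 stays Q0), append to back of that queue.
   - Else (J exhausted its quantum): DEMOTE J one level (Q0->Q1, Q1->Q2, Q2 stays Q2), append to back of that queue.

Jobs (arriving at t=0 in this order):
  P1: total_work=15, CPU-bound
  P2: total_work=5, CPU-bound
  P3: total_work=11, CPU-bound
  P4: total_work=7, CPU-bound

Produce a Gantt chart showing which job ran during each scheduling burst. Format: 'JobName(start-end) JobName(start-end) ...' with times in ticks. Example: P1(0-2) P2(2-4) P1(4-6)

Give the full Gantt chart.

Answer: P1(0-3) P2(3-6) P3(6-9) P4(9-12) P1(12-16) P2(16-18) P3(18-22) P4(22-26) P1(26-34) P3(34-38)

Derivation:
t=0-3: P1@Q0 runs 3, rem=12, quantum used, demote→Q1. Q0=[P2,P3,P4] Q1=[P1] Q2=[]
t=3-6: P2@Q0 runs 3, rem=2, quantum used, demote→Q1. Q0=[P3,P4] Q1=[P1,P2] Q2=[]
t=6-9: P3@Q0 runs 3, rem=8, quantum used, demote→Q1. Q0=[P4] Q1=[P1,P2,P3] Q2=[]
t=9-12: P4@Q0 runs 3, rem=4, quantum used, demote→Q1. Q0=[] Q1=[P1,P2,P3,P4] Q2=[]
t=12-16: P1@Q1 runs 4, rem=8, quantum used, demote→Q2. Q0=[] Q1=[P2,P3,P4] Q2=[P1]
t=16-18: P2@Q1 runs 2, rem=0, completes. Q0=[] Q1=[P3,P4] Q2=[P1]
t=18-22: P3@Q1 runs 4, rem=4, quantum used, demote→Q2. Q0=[] Q1=[P4] Q2=[P1,P3]
t=22-26: P4@Q1 runs 4, rem=0, completes. Q0=[] Q1=[] Q2=[P1,P3]
t=26-34: P1@Q2 runs 8, rem=0, completes. Q0=[] Q1=[] Q2=[P3]
t=34-38: P3@Q2 runs 4, rem=0, completes. Q0=[] Q1=[] Q2=[]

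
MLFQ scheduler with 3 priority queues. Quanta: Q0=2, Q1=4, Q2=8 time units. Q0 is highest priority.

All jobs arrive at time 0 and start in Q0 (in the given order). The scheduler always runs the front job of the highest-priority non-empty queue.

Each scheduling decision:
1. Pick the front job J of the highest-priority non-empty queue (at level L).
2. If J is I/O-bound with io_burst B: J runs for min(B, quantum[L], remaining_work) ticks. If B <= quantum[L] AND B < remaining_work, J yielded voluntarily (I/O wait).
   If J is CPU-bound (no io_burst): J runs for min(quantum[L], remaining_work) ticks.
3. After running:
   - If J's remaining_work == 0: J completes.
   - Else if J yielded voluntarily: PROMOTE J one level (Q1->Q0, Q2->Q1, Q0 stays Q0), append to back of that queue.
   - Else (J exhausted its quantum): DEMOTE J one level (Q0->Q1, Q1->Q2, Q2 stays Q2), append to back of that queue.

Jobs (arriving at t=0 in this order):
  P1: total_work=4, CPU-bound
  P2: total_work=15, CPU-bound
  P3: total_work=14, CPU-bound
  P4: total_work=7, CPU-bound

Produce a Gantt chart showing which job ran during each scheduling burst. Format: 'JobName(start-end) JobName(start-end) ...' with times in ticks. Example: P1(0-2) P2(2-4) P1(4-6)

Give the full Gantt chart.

Answer: P1(0-2) P2(2-4) P3(4-6) P4(6-8) P1(8-10) P2(10-14) P3(14-18) P4(18-22) P2(22-30) P3(30-38) P4(38-39) P2(39-40)

Derivation:
t=0-2: P1@Q0 runs 2, rem=2, quantum used, demote→Q1. Q0=[P2,P3,P4] Q1=[P1] Q2=[]
t=2-4: P2@Q0 runs 2, rem=13, quantum used, demote→Q1. Q0=[P3,P4] Q1=[P1,P2] Q2=[]
t=4-6: P3@Q0 runs 2, rem=12, quantum used, demote→Q1. Q0=[P4] Q1=[P1,P2,P3] Q2=[]
t=6-8: P4@Q0 runs 2, rem=5, quantum used, demote→Q1. Q0=[] Q1=[P1,P2,P3,P4] Q2=[]
t=8-10: P1@Q1 runs 2, rem=0, completes. Q0=[] Q1=[P2,P3,P4] Q2=[]
t=10-14: P2@Q1 runs 4, rem=9, quantum used, demote→Q2. Q0=[] Q1=[P3,P4] Q2=[P2]
t=14-18: P3@Q1 runs 4, rem=8, quantum used, demote→Q2. Q0=[] Q1=[P4] Q2=[P2,P3]
t=18-22: P4@Q1 runs 4, rem=1, quantum used, demote→Q2. Q0=[] Q1=[] Q2=[P2,P3,P4]
t=22-30: P2@Q2 runs 8, rem=1, quantum used, demote→Q2. Q0=[] Q1=[] Q2=[P3,P4,P2]
t=30-38: P3@Q2 runs 8, rem=0, completes. Q0=[] Q1=[] Q2=[P4,P2]
t=38-39: P4@Q2 runs 1, rem=0, completes. Q0=[] Q1=[] Q2=[P2]
t=39-40: P2@Q2 runs 1, rem=0, completes. Q0=[] Q1=[] Q2=[]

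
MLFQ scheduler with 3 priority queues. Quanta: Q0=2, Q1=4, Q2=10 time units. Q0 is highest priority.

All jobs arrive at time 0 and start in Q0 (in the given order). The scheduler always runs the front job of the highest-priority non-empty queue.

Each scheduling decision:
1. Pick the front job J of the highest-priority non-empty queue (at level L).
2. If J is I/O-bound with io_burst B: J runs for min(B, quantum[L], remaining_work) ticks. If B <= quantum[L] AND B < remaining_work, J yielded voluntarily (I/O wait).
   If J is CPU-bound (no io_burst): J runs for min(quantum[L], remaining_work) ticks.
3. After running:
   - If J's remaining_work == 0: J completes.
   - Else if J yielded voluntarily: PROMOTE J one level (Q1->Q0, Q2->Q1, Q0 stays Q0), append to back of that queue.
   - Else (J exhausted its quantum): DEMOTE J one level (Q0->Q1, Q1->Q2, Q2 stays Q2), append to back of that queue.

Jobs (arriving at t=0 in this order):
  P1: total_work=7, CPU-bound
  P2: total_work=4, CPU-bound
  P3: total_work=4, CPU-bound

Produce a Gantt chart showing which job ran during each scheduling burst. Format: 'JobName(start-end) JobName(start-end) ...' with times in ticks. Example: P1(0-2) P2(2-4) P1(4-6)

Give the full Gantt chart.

Answer: P1(0-2) P2(2-4) P3(4-6) P1(6-10) P2(10-12) P3(12-14) P1(14-15)

Derivation:
t=0-2: P1@Q0 runs 2, rem=5, quantum used, demote→Q1. Q0=[P2,P3] Q1=[P1] Q2=[]
t=2-4: P2@Q0 runs 2, rem=2, quantum used, demote→Q1. Q0=[P3] Q1=[P1,P2] Q2=[]
t=4-6: P3@Q0 runs 2, rem=2, quantum used, demote→Q1. Q0=[] Q1=[P1,P2,P3] Q2=[]
t=6-10: P1@Q1 runs 4, rem=1, quantum used, demote→Q2. Q0=[] Q1=[P2,P3] Q2=[P1]
t=10-12: P2@Q1 runs 2, rem=0, completes. Q0=[] Q1=[P3] Q2=[P1]
t=12-14: P3@Q1 runs 2, rem=0, completes. Q0=[] Q1=[] Q2=[P1]
t=14-15: P1@Q2 runs 1, rem=0, completes. Q0=[] Q1=[] Q2=[]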